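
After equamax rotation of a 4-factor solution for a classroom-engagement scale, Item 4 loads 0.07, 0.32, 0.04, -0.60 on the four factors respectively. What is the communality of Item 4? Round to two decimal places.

0.47

h² = 0.07² + 0.32² + 0.04² + (-0.60)² = 0.0049 + 0.1024 + 0.0016 + 0.3600 = 0.4689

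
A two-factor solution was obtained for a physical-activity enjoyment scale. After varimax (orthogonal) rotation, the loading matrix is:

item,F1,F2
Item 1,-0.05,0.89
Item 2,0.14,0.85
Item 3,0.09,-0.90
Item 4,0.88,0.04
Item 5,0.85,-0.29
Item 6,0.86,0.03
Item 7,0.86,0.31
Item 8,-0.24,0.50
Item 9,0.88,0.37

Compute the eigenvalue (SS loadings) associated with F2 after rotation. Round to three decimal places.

2.894

SS loadings for F2 = 0.89² + 0.85² + (-0.90)² + 0.04² + (-0.29)² + 0.03² + 0.31² + 0.50² + 0.37² = 0.7921 + 0.7225 + 0.8100 + 0.0016 + 0.0841 + 0.0009 + 0.0961 + 0.2500 + 0.1369 = 2.8942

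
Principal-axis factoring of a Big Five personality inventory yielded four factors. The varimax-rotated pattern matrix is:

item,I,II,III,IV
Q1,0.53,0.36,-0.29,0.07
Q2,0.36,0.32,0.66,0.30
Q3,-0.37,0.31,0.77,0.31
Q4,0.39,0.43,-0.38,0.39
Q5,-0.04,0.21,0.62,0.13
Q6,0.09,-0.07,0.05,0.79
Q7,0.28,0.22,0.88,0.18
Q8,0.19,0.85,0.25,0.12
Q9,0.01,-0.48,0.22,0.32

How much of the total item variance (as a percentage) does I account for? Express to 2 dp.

SS loadings for I = 0.53² + 0.36² + (-0.37)² + 0.39² + (-0.04)² + 0.09² + 0.28² + 0.19² + 0.01² = 0.8238
With 9 standardized items, total variance = 9. Proportion = 0.8238/9 = 0.0915 → 9.15%.

9.15%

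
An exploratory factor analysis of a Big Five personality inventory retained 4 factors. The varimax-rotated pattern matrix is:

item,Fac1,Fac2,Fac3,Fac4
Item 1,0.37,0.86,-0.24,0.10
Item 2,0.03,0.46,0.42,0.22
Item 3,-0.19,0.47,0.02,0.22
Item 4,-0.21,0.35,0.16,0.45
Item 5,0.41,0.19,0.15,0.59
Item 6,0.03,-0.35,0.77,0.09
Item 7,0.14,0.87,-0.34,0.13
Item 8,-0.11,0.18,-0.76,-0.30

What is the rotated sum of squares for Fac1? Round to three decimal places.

0.419

SS loadings for Fac1 = 0.37² + 0.03² + (-0.19)² + (-0.21)² + 0.41² + 0.03² + 0.14² + (-0.11)² = 0.1369 + 0.0009 + 0.0361 + 0.0441 + 0.1681 + 0.0009 + 0.0196 + 0.0121 = 0.4187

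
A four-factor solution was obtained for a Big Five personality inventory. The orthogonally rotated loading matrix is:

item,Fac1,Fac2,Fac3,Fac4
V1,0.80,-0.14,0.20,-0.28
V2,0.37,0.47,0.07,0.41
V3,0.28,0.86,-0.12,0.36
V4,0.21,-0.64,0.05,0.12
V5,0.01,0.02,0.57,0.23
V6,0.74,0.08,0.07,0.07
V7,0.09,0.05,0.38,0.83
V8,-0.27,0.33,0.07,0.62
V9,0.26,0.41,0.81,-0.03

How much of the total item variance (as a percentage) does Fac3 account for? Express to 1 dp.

13.3%

SS loadings for Fac3 = 0.20² + 0.07² + (-0.12)² + 0.05² + 0.57² + 0.07² + 0.38² + 0.07² + 0.81² = 1.1970
With 9 standardized items, total variance = 9. Proportion = 1.1970/9 = 0.1330 → 13.30%.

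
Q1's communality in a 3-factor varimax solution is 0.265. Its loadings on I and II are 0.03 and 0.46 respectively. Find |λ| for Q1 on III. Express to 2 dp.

0.23

Under orthogonal rotation h² = Σλ², so λ_III² = h² − (0.2125) = 0.265 − 0.2125 = 0.0525.
|λ| = √0.0525 = 0.2291.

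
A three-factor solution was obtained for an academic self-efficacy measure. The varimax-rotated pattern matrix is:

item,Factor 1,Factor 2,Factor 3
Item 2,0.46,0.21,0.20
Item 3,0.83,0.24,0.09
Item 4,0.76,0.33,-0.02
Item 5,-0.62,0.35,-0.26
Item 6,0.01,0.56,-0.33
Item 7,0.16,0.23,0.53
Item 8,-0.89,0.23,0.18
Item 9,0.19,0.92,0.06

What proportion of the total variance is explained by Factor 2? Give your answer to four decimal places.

SS loadings for Factor 2 = 0.21² + 0.24² + 0.33² + 0.35² + 0.56² + 0.23² + 0.23² + 0.92² = 1.5989
Proportion of variance = 1.5989 / 8 = 0.1999.

0.1999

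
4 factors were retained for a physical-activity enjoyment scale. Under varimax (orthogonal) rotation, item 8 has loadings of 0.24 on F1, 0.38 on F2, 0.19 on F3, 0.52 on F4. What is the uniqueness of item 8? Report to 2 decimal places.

0.49

h² = 0.24² + 0.38² + 0.19² + 0.52² = 0.0576 + 0.1444 + 0.0361 + 0.2704 = 0.5085
Uniqueness u² = 1 − h² = 1 − 0.5085 = 0.4915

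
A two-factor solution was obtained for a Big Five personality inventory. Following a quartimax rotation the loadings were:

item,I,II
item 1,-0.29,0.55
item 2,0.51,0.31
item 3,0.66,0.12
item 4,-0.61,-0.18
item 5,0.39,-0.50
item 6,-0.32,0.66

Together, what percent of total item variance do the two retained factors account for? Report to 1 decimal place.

42.3%

Communalities: 0.3866, 0.3562, 0.4500, 0.4045, 0.4021, 0.5380; Σh² = 2.5374.
Total variance with 6 standardized items is 6, so the solution explains 2.5374/6 = 0.4229 = 42.29%.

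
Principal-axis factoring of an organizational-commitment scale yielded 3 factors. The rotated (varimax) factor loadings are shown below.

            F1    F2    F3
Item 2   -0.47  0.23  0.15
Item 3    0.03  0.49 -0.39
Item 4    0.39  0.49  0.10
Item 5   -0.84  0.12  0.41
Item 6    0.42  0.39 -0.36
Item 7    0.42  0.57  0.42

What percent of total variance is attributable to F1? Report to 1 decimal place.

SS loadings for F1 = (-0.47)² + 0.03² + 0.39² + (-0.84)² + 0.42² + 0.42² = 1.4323
With 6 standardized items, total variance = 6. Proportion = 1.4323/6 = 0.2387 → 23.87%.

23.9%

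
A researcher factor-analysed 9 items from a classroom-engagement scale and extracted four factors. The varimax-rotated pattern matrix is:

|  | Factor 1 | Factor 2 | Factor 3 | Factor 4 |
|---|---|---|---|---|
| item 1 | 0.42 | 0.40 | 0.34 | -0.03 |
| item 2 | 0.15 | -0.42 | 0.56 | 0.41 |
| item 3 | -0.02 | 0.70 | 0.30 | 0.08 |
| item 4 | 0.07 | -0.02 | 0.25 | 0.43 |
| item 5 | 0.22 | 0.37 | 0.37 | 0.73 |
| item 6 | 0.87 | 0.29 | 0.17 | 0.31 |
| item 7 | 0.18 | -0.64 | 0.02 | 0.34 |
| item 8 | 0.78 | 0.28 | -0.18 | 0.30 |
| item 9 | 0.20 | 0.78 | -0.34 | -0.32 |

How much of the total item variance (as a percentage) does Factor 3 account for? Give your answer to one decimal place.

10.0%

SS loadings for Factor 3 = 0.34² + 0.56² + 0.30² + 0.25² + 0.37² + 0.17² + 0.02² + (-0.18)² + (-0.34)² = 0.8959
With 9 standardized items, total variance = 9. Proportion = 0.8959/9 = 0.0995 → 9.95%.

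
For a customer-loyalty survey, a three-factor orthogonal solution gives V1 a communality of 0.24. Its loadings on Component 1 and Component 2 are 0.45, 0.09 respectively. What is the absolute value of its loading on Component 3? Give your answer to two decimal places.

0.17

Under orthogonal rotation h² = Σλ², so λ_Component 3² = h² − (0.2106) = 0.24 − 0.2106 = 0.0294.
|λ| = √0.0294 = 0.1715.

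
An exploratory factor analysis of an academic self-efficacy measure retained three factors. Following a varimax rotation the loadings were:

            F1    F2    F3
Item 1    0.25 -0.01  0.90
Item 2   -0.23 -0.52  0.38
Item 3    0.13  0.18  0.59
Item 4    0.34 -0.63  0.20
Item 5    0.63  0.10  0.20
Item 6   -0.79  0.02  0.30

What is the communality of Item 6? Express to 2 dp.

h² = (-0.79)² + 0.02² + 0.30² = 0.6241 + 0.0004 + 0.0900 = 0.7145

0.71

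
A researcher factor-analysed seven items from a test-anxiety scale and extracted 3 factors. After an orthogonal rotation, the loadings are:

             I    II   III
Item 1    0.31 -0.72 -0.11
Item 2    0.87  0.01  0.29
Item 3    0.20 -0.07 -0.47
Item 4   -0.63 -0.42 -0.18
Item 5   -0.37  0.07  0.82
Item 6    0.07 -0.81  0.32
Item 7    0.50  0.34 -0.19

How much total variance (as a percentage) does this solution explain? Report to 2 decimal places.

61.69%

Communalities: 0.6266, 0.8411, 0.2658, 0.6057, 0.8142, 0.7634, 0.4017; Σh² = 4.3185.
Total variance with 7 standardized items is 7, so the solution explains 4.3185/7 = 0.6169 = 61.69%.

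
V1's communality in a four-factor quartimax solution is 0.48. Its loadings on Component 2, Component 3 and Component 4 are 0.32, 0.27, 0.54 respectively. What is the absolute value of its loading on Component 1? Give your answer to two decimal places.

0.11

Under orthogonal rotation h² = Σλ², so λ_Component 1² = h² − (0.4669) = 0.48 − 0.4669 = 0.0131.
|λ| = √0.0131 = 0.1145.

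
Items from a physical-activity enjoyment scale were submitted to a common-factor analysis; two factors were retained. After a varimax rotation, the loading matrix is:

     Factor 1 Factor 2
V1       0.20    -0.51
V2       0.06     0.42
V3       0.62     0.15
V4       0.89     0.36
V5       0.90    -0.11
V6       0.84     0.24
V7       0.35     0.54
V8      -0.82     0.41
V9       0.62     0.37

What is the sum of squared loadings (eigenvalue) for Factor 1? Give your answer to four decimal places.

SS loadings for Factor 1 = 0.20² + 0.06² + 0.62² + 0.89² + 0.90² + 0.84² + 0.35² + (-0.82)² + 0.62² = 0.0400 + 0.0036 + 0.3844 + 0.7921 + 0.8100 + 0.7056 + 0.1225 + 0.6724 + 0.3844 = 3.9150

3.9150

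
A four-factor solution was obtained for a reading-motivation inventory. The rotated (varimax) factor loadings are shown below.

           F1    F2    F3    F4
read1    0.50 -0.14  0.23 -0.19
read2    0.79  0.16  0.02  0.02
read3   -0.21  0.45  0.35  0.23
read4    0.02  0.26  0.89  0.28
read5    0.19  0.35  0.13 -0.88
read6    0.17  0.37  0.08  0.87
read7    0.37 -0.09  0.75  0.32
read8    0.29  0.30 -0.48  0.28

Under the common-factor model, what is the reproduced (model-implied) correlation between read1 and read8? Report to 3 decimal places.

-0.061

r̂ = Σ λ_i·λ_j across factors = (0.50)(0.29) + (-0.14)(0.30) + (0.23)(-0.48) + (-0.19)(0.28)
  = +0.1450 -0.0420 -0.1104 -0.0532 = -0.0606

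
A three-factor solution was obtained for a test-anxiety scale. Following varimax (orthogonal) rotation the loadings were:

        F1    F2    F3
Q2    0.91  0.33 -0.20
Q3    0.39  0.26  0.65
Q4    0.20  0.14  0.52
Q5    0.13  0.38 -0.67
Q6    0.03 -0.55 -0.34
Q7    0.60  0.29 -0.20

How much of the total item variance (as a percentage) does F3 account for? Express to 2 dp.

22.29%

SS loadings for F3 = (-0.20)² + 0.65² + 0.52² + (-0.67)² + (-0.34)² + (-0.20)² = 1.3374
With 6 standardized items, total variance = 6. Proportion = 1.3374/6 = 0.2229 → 22.29%.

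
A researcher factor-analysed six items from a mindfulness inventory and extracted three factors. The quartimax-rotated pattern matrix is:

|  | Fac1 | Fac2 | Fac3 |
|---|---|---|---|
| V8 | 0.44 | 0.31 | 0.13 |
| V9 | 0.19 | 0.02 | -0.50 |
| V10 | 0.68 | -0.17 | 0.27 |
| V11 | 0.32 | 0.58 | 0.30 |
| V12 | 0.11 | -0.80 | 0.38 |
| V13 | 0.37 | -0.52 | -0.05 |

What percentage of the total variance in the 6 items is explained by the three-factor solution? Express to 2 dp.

48.21%

Communalities: 0.3066, 0.2865, 0.5642, 0.5288, 0.7965, 0.4098; Σh² = 2.8924.
Total variance with 6 standardized items is 6, so the solution explains 2.8924/6 = 0.4821 = 48.21%.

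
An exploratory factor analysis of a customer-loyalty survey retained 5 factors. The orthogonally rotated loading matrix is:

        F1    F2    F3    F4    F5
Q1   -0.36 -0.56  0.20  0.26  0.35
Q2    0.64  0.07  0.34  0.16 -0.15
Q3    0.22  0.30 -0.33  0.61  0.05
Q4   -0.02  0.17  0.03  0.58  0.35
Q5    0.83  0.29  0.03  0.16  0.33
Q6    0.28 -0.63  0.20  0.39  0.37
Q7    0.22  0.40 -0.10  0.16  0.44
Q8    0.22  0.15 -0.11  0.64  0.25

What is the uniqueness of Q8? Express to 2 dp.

0.44

h² = 0.22² + 0.15² + (-0.11)² + 0.64² + 0.25² = 0.0484 + 0.0225 + 0.0121 + 0.4096 + 0.0625 = 0.5551
Uniqueness u² = 1 − h² = 1 − 0.5551 = 0.4449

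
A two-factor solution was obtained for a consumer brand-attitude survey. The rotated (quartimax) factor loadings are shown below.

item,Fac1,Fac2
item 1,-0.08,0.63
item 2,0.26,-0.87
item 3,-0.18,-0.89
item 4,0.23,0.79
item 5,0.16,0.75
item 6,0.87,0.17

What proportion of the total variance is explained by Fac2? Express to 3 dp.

0.527

SS loadings for Fac2 = 0.63² + (-0.87)² + (-0.89)² + 0.79² + 0.75² + 0.17² = 3.1614
Proportion of variance = 3.1614 / 6 = 0.5269.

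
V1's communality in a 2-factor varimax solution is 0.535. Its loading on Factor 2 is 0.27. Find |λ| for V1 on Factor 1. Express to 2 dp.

0.68

Under orthogonal rotation h² = Σλ², so λ_Factor 1² = h² − (0.0729) = 0.535 − 0.0729 = 0.4621.
|λ| = √0.4621 = 0.6798.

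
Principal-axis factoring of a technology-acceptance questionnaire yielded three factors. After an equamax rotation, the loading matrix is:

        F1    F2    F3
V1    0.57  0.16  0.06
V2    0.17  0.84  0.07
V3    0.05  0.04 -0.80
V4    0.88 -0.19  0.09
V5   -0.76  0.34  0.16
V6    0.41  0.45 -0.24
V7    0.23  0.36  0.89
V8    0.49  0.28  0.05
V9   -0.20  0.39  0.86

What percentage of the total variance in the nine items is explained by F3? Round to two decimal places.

25.27%

SS loadings for F3 = 0.06² + 0.07² + (-0.80)² + 0.09² + 0.16² + (-0.24)² + 0.89² + 0.05² + 0.86² = 2.2740
With 9 standardized items, total variance = 9. Proportion = 2.2740/9 = 0.2527 → 25.27%.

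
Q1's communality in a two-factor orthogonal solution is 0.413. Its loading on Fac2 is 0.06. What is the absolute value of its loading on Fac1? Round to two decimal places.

Under orthogonal rotation h² = Σλ², so λ_Fac1² = h² − (0.0036) = 0.413 − 0.0036 = 0.4094.
|λ| = √0.4094 = 0.6398.

0.64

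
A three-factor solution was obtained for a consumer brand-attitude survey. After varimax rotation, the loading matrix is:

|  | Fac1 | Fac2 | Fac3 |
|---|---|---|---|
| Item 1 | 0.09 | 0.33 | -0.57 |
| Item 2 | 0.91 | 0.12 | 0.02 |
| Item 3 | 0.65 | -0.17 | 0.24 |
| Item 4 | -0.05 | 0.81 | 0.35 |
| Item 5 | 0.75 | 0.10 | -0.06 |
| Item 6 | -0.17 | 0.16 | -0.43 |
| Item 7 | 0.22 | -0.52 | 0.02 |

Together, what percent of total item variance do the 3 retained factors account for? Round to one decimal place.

53.0%

SS loadings by factor: 1.9010, 1.1143, 0.6943; total = 3.7096.
Total variance with 7 standardized items is 7, so the solution explains 3.7096/7 = 0.5299 = 52.99%.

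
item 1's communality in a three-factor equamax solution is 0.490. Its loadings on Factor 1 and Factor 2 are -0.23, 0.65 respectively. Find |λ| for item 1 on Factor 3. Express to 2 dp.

Under orthogonal rotation h² = Σλ², so λ_Factor 3² = h² − (0.4754) = 0.490 − 0.4754 = 0.0146.
|λ| = √0.0146 = 0.1208.

0.12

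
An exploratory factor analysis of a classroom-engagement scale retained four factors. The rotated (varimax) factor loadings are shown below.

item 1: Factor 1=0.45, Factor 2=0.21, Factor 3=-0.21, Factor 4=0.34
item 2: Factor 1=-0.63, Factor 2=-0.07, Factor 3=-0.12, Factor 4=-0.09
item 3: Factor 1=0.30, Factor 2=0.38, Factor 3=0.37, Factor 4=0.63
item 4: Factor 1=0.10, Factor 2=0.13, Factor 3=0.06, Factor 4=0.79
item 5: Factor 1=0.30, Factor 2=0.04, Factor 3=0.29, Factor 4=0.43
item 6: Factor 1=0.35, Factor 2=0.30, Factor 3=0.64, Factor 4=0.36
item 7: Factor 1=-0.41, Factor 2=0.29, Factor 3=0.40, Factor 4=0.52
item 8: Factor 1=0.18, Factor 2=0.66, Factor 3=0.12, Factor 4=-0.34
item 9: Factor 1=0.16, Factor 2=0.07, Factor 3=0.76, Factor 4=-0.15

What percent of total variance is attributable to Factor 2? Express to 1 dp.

9.2%

SS loadings for Factor 2 = 0.21² + (-0.07)² + 0.38² + 0.13² + 0.04² + 0.30² + 0.29² + 0.66² + 0.07² = 0.8265
With 9 standardized items, total variance = 9. Proportion = 0.8265/9 = 0.0918 → 9.18%.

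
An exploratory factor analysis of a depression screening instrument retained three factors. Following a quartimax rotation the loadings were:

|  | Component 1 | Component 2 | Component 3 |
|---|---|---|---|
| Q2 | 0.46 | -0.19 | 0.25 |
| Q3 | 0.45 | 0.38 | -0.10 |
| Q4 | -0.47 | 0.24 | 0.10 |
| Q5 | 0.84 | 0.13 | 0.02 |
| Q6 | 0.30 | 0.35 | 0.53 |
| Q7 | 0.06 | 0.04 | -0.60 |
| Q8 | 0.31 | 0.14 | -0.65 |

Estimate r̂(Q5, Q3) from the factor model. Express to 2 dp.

0.43

r̂ = Σ λ_i·λ_j across factors = (0.84)(0.45) + (0.13)(0.38) + (0.02)(-0.10)
  = +0.3780 +0.0494 -0.0020 = 0.4254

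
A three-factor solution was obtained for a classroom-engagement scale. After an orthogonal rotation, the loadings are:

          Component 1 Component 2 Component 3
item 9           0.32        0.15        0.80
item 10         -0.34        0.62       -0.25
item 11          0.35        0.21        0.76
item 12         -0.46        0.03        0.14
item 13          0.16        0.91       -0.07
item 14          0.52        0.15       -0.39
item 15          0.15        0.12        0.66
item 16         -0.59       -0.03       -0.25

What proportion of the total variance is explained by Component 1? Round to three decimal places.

SS loadings for Component 1 = 0.32² + (-0.34)² + 0.35² + (-0.46)² + 0.16² + 0.52² + 0.15² + (-0.59)² = 1.2187
Proportion of variance = 1.2187 / 8 = 0.1523.

0.152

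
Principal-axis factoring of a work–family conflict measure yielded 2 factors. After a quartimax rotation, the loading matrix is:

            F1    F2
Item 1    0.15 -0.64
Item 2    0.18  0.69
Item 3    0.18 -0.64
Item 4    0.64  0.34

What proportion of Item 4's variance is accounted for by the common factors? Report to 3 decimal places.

h² = 0.64² + 0.34² = 0.4096 + 0.1156 = 0.5252

0.525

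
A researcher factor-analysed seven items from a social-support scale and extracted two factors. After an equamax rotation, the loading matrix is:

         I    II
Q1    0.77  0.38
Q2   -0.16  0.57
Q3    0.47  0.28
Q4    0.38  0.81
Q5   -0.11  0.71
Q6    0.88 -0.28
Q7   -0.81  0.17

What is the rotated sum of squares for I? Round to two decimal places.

SS loadings for I = 0.77² + (-0.16)² + 0.47² + 0.38² + (-0.11)² + 0.88² + (-0.81)² = 0.5929 + 0.0256 + 0.2209 + 0.1444 + 0.0121 + 0.7744 + 0.6561 = 2.4264

2.43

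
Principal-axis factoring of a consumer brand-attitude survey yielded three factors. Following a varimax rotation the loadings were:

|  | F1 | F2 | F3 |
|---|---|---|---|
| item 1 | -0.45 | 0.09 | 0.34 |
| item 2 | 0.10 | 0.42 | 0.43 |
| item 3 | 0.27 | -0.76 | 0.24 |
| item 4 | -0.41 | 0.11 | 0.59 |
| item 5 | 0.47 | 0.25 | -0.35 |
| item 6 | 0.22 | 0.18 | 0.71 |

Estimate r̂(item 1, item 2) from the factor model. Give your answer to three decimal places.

0.139

r̂ = Σ λ_i·λ_j across factors = (-0.45)(0.10) + (0.09)(0.42) + (0.34)(0.43)
  = -0.0450 +0.0378 +0.1462 = 0.1390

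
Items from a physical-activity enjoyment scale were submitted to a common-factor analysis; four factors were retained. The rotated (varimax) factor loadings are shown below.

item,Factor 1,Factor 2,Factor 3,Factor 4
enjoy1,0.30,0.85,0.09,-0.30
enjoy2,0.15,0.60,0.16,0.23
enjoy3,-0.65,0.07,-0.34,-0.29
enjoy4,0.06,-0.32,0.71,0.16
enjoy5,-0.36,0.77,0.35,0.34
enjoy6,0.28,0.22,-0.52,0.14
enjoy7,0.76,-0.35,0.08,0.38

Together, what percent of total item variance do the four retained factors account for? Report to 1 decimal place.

Communalities: 0.9106, 0.4610, 0.6271, 0.6357, 0.9606, 0.4168, 0.8509; Σh² = 4.8627.
Total variance with 7 standardized items is 7, so the solution explains 4.8627/7 = 0.6947 = 69.47%.

69.5%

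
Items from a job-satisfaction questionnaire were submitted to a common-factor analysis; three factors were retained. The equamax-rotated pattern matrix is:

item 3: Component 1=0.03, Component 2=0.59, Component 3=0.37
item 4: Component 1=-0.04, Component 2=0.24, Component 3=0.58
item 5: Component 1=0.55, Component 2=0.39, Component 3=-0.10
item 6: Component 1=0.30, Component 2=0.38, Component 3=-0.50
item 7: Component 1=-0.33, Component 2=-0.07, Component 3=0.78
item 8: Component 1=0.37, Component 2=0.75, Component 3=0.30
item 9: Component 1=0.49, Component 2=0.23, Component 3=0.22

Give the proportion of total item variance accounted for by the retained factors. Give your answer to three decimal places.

Communalities: 0.4859, 0.3956, 0.4646, 0.4844, 0.7222, 0.7894, 0.3414; Σh² = 3.6835.
Total variance with 7 standardized items is 7, so the solution explains 3.6835/7 = 0.5262.

0.526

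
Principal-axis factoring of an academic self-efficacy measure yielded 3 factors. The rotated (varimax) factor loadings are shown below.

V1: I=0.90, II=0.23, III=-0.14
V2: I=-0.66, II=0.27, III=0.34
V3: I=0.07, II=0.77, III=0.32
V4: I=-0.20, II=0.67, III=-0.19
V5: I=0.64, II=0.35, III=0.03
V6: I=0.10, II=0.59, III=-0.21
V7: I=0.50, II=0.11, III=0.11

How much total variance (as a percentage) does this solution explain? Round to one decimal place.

56.3%

SS loadings by factor: 1.9601, 1.6503, 0.3308; total = 3.9412.
Total variance with 7 standardized items is 7, so the solution explains 3.9412/7 = 0.5630 = 56.30%.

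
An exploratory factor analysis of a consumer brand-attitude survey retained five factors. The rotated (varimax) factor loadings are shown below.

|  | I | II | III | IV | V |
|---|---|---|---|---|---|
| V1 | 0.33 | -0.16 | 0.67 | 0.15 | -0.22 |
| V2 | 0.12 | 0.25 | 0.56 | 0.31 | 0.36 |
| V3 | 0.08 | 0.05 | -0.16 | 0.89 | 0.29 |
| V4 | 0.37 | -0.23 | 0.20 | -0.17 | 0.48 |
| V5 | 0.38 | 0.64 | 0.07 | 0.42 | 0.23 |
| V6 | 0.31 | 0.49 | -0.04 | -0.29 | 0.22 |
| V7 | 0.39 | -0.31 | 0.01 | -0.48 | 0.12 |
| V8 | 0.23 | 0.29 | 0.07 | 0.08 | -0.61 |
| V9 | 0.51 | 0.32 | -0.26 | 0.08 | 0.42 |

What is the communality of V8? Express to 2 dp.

0.52

h² = 0.23² + 0.29² + 0.07² + 0.08² + (-0.61)² = 0.0529 + 0.0841 + 0.0049 + 0.0064 + 0.3721 = 0.5204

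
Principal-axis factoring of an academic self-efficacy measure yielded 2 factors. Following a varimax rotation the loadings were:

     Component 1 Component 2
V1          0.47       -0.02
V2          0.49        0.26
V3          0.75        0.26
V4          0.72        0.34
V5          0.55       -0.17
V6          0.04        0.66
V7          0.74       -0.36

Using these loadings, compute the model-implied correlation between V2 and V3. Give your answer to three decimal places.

0.435

r̂ = Σ λ_i·λ_j across factors = (0.49)(0.75) + (0.26)(0.26)
  = +0.3675 +0.0676 = 0.4351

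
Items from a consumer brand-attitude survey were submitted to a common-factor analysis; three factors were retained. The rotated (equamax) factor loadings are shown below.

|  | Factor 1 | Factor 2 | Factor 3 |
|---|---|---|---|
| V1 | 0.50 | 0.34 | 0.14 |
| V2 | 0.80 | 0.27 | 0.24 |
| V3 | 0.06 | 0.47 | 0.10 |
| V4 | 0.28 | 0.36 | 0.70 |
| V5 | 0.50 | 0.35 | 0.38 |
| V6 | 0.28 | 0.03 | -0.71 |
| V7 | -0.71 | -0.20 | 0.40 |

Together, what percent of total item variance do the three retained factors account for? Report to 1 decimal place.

Communalities: 0.3852, 0.7705, 0.2345, 0.6980, 0.5169, 0.5834, 0.7041; Σh² = 3.8926.
Total variance with 7 standardized items is 7, so the solution explains 3.8926/7 = 0.5561 = 55.61%.

55.6%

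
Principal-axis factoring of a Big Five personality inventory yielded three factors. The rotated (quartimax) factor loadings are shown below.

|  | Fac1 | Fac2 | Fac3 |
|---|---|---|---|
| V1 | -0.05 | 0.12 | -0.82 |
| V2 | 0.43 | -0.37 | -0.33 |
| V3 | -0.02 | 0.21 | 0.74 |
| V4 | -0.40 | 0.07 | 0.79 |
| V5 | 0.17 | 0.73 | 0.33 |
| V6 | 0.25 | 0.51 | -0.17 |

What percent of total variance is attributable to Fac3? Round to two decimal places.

34.85%

SS loadings for Fac3 = (-0.82)² + (-0.33)² + 0.74² + 0.79² + 0.33² + (-0.17)² = 2.0908
With 6 standardized items, total variance = 6. Proportion = 2.0908/6 = 0.3485 → 34.85%.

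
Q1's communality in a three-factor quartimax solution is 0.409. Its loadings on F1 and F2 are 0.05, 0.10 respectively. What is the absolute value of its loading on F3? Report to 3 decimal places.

Under orthogonal rotation h² = Σλ², so λ_F3² = h² − (0.0125) = 0.409 − 0.0125 = 0.3965.
|λ| = √0.3965 = 0.6297.

0.630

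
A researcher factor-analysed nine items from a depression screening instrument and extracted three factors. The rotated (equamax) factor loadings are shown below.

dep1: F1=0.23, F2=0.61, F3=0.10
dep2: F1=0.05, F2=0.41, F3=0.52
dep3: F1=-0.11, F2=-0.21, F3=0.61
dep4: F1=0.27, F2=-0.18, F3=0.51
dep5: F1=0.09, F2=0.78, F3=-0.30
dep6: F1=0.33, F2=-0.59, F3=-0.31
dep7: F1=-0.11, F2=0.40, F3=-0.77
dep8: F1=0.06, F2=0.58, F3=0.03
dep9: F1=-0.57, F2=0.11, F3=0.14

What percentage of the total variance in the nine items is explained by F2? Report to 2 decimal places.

SS loadings for F2 = 0.61² + 0.41² + (-0.21)² + (-0.18)² + 0.78² + (-0.59)² + 0.40² + 0.58² + 0.11² = 2.0817
With 9 standardized items, total variance = 9. Proportion = 2.0817/9 = 0.2313 → 23.13%.

23.13%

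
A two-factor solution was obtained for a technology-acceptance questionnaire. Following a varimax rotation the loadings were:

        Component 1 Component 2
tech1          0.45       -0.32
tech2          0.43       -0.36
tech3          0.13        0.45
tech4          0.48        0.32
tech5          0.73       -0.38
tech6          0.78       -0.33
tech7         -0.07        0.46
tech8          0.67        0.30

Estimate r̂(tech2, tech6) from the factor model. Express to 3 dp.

r̂ = Σ λ_i·λ_j across factors = (0.43)(0.78) + (-0.36)(-0.33)
  = +0.3354 +0.1188 = 0.4542

0.454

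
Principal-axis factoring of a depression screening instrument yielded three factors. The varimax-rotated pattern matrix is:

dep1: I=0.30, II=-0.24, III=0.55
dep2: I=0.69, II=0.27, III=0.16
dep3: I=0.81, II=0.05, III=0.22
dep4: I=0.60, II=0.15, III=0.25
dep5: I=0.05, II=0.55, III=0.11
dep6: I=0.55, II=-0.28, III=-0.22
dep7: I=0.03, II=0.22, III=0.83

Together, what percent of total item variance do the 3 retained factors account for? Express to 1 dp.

SS loadings by factor: 1.8881, 0.5848, 1.1884; total = 3.6613.
Total variance with 7 standardized items is 7, so the solution explains 3.6613/7 = 0.5230 = 52.30%.

52.3%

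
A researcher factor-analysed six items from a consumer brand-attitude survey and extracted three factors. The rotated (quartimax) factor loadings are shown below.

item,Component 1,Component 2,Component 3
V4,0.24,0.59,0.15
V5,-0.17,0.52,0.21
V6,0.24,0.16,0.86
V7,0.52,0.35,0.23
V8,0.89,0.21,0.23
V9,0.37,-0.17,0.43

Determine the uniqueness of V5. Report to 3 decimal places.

0.657

h² = (-0.17)² + 0.52² + 0.21² = 0.0289 + 0.2704 + 0.0441 = 0.3434
Uniqueness u² = 1 − h² = 1 − 0.3434 = 0.6566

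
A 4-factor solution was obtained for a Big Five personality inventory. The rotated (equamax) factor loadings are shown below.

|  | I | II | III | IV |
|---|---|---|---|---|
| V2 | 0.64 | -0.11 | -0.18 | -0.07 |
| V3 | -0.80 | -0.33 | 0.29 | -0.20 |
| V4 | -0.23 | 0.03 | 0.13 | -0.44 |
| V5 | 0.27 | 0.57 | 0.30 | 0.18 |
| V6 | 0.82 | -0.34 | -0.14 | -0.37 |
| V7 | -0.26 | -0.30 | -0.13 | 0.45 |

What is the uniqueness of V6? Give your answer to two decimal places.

h² = 0.82² + (-0.34)² + (-0.14)² + (-0.37)² = 0.6724 + 0.1156 + 0.0196 + 0.1369 = 0.9445
Uniqueness u² = 1 − h² = 1 − 0.9445 = 0.0555

0.06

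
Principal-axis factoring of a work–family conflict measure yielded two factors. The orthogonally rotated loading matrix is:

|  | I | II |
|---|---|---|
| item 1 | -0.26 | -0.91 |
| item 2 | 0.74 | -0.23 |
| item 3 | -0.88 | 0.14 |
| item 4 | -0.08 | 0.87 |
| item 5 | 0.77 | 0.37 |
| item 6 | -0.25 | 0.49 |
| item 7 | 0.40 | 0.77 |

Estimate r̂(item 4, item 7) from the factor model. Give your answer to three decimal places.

r̂ = Σ λ_i·λ_j across factors = (-0.08)(0.40) + (0.87)(0.77)
  = -0.0320 +0.6699 = 0.6379

0.638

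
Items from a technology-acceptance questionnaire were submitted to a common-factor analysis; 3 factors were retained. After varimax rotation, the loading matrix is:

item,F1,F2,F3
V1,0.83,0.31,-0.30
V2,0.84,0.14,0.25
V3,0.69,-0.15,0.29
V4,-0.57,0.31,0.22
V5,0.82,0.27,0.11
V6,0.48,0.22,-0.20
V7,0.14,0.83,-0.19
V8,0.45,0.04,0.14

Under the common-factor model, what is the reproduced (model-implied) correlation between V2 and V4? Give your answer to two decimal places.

r̂ = Σ λ_i·λ_j across factors = (0.84)(-0.57) + (0.14)(0.31) + (0.25)(0.22)
  = -0.4788 +0.0434 +0.0550 = -0.3804

-0.38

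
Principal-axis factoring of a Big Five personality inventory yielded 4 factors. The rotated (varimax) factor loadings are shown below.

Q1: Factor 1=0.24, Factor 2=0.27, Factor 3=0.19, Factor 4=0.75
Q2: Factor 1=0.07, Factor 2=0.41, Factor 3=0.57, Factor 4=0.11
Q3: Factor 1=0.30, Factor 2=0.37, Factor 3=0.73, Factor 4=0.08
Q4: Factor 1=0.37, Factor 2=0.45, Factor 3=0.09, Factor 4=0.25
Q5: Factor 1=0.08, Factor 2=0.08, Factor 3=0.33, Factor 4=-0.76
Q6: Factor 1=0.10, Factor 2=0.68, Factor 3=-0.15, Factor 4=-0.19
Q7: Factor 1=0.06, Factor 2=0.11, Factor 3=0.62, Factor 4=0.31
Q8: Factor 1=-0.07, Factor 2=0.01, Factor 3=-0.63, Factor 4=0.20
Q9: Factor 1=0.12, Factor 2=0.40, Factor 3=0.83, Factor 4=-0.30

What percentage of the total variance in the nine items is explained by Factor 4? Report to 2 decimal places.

16.48%

SS loadings for Factor 4 = 0.75² + 0.11² + 0.08² + 0.25² + (-0.76)² + (-0.19)² + 0.31² + 0.20² + (-0.30)² = 1.4833
With 9 standardized items, total variance = 9. Proportion = 1.4833/9 = 0.1648 → 16.48%.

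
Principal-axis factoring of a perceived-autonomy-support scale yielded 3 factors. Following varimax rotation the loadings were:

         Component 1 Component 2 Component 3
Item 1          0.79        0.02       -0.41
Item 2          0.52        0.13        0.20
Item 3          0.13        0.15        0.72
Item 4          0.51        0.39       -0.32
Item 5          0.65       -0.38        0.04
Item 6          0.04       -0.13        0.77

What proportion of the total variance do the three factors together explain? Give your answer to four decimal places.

Communalities: 0.7926, 0.3273, 0.5578, 0.5146, 0.5685, 0.6114; Σh² = 3.3722.
Total variance with 6 standardized items is 6, so the solution explains 3.3722/6 = 0.5620.

0.5620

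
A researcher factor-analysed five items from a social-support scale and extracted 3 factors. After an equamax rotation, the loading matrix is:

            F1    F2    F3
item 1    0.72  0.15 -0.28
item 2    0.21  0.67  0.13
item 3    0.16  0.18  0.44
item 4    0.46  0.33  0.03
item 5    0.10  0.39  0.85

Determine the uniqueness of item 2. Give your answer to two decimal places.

h² = 0.21² + 0.67² + 0.13² = 0.0441 + 0.4489 + 0.0169 = 0.5099
Uniqueness u² = 1 − h² = 1 − 0.5099 = 0.4901

0.49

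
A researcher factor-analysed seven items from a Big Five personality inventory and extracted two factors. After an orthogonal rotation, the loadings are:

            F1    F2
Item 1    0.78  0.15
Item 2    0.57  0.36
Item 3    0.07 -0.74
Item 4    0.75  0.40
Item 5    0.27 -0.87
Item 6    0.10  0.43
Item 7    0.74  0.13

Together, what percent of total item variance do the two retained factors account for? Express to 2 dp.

56.42%

SS loadings by factor: 2.1312, 1.8184; total = 3.9496.
Total variance with 7 standardized items is 7, so the solution explains 3.9496/7 = 0.5642 = 56.42%.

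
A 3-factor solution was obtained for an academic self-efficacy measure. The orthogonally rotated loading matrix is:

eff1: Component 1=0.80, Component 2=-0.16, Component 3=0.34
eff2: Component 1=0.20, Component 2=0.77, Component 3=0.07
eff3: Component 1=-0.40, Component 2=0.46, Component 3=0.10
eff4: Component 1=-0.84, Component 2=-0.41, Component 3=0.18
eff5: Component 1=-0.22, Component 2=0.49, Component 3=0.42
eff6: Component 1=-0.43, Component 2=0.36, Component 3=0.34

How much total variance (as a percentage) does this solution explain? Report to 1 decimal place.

SS loadings by factor: 1.7789, 1.3679, 0.4549; total = 3.6017.
Total variance with 6 standardized items is 6, so the solution explains 3.6017/6 = 0.6003 = 60.03%.

60.0%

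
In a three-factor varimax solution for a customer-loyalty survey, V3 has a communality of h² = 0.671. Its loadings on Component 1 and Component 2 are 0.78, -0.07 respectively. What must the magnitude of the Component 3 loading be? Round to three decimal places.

0.240

Under orthogonal rotation h² = Σλ², so λ_Component 3² = h² − (0.6133) = 0.671 − 0.6133 = 0.0577.
|λ| = √0.0577 = 0.2402.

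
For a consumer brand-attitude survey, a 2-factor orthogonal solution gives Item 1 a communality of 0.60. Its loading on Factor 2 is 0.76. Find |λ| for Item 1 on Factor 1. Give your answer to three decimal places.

Under orthogonal rotation h² = Σλ², so λ_Factor 1² = h² − (0.5776) = 0.60 − 0.5776 = 0.0224.
|λ| = √0.0224 = 0.1497.

0.150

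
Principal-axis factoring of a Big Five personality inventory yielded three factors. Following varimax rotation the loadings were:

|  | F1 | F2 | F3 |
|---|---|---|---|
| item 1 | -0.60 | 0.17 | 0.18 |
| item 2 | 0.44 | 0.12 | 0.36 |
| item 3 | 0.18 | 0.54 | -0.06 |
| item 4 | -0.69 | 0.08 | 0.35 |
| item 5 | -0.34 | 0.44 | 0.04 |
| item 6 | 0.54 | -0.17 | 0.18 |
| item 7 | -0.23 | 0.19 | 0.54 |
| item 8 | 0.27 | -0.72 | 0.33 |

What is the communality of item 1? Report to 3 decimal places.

0.421

h² = (-0.60)² + 0.17² + 0.18² = 0.3600 + 0.0289 + 0.0324 = 0.4213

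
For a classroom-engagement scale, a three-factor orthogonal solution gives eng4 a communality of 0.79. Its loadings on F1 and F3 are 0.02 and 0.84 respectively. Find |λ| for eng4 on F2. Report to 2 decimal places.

Under orthogonal rotation h² = Σλ², so λ_F2² = h² − (0.7060) = 0.79 − 0.7060 = 0.0840.
|λ| = √0.0840 = 0.2898.

0.29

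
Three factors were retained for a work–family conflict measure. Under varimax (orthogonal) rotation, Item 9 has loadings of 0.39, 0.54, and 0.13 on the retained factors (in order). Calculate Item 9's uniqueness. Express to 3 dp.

0.539

h² = 0.39² + 0.54² + 0.13² = 0.1521 + 0.2916 + 0.0169 = 0.4606
Uniqueness u² = 1 − h² = 1 − 0.4606 = 0.5394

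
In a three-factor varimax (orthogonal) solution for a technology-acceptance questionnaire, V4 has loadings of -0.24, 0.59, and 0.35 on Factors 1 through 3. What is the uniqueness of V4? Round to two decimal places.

0.47

h² = (-0.24)² + 0.59² + 0.35² = 0.0576 + 0.3481 + 0.1225 = 0.5282
Uniqueness u² = 1 − h² = 1 − 0.5282 = 0.4718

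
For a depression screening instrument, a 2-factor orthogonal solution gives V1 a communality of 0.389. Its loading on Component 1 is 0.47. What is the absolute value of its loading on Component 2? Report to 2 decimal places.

Under orthogonal rotation h² = Σλ², so λ_Component 2² = h² − (0.2209) = 0.389 − 0.2209 = 0.1681.
|λ| = √0.1681 = 0.4100.

0.41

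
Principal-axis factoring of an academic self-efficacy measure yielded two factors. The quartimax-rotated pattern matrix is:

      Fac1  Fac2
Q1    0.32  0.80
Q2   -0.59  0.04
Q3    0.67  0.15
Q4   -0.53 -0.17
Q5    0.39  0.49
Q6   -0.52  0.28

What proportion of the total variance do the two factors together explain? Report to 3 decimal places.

0.436

Communalities: 0.7424, 0.3497, 0.4714, 0.3098, 0.3922, 0.3488; Σh² = 2.6143.
Total variance with 6 standardized items is 6, so the solution explains 2.6143/6 = 0.4357.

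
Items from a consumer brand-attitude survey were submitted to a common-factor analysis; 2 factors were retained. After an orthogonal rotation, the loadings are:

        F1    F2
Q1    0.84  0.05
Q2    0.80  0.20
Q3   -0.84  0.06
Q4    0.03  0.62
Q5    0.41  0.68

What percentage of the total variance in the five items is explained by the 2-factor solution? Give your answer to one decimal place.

SS loadings by factor: 2.2202, 0.8929; total = 3.1131.
Total variance with 5 standardized items is 5, so the solution explains 3.1131/5 = 0.6226 = 62.26%.

62.3%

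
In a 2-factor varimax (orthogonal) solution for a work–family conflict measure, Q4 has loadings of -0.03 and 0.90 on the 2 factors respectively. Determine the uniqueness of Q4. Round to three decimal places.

0.189

h² = (-0.03)² + 0.90² = 0.0009 + 0.8100 = 0.8109
Uniqueness u² = 1 − h² = 1 − 0.8109 = 0.1891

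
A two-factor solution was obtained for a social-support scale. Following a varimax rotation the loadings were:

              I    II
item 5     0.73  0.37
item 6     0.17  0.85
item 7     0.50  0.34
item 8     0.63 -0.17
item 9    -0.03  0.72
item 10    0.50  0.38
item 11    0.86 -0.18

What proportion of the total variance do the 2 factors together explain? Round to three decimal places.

Communalities: 0.6698, 0.7514, 0.3656, 0.4258, 0.5193, 0.3944, 0.7720; Σh² = 3.8983.
Total variance with 7 standardized items is 7, so the solution explains 3.8983/7 = 0.5569.

0.557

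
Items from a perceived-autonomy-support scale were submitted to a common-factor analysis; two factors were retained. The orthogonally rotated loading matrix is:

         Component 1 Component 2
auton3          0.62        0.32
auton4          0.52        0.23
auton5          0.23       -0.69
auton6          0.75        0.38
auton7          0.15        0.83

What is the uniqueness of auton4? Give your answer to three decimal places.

0.677

h² = 0.52² + 0.23² = 0.2704 + 0.0529 = 0.3233
Uniqueness u² = 1 − h² = 1 − 0.3233 = 0.6767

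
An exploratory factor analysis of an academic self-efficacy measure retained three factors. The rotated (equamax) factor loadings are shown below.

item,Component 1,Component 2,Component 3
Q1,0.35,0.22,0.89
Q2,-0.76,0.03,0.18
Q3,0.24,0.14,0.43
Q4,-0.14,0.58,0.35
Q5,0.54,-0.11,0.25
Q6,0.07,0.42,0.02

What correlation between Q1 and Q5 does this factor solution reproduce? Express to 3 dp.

0.387

r̂ = Σ λ_i·λ_j across factors = (0.35)(0.54) + (0.22)(-0.11) + (0.89)(0.25)
  = +0.1890 -0.0242 +0.2225 = 0.3873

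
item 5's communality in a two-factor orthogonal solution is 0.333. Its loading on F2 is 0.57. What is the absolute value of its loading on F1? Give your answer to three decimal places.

0.090

Under orthogonal rotation h² = Σλ², so λ_F1² = h² − (0.3249) = 0.333 − 0.3249 = 0.0081.
|λ| = √0.0081 = 0.0900.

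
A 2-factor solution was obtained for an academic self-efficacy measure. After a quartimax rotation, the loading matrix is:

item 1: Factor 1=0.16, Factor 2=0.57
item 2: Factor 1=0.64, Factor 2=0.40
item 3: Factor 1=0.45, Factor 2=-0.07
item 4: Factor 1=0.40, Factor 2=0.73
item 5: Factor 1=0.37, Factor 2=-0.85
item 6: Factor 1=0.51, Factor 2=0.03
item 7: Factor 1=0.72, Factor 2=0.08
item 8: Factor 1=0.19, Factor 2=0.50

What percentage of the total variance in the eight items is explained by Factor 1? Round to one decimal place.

SS loadings for Factor 1 = 0.16² + 0.64² + 0.45² + 0.40² + 0.37² + 0.51² + 0.72² + 0.19² = 1.7492
With 8 standardized items, total variance = 8. Proportion = 1.7492/8 = 0.2187 → 21.87%.

21.9%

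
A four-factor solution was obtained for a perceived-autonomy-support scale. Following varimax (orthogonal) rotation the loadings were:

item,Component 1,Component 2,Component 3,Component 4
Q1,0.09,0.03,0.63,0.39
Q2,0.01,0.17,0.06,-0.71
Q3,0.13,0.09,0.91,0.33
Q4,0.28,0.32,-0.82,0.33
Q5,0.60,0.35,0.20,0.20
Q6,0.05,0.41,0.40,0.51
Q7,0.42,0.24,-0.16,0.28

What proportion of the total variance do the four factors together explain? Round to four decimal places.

Communalities: 0.5580, 0.5367, 0.9620, 0.9621, 0.5625, 0.5907, 0.3380; Σh² = 4.5100.
Total variance with 7 standardized items is 7, so the solution explains 4.5100/7 = 0.6443.

0.6443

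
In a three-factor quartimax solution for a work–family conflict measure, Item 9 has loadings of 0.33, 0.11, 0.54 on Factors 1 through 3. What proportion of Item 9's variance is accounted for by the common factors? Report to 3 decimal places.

h² = 0.33² + 0.11² + 0.54² = 0.1089 + 0.0121 + 0.2916 = 0.4126

0.413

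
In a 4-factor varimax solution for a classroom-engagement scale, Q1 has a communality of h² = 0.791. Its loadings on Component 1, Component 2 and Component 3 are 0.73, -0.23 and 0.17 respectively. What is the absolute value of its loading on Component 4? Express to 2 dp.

Under orthogonal rotation h² = Σλ², so λ_Component 4² = h² − (0.6147) = 0.791 − 0.6147 = 0.1763.
|λ| = √0.1763 = 0.4199.

0.42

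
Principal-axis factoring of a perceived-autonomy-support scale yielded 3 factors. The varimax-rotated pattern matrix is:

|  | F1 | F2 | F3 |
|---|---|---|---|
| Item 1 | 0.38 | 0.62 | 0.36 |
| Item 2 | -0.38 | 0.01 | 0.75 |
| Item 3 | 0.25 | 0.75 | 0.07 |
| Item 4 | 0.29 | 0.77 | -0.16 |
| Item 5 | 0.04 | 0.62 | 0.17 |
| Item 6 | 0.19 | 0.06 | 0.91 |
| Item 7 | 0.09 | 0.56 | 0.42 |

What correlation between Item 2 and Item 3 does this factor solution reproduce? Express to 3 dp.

-0.035

r̂ = Σ λ_i·λ_j across factors = (-0.38)(0.25) + (0.01)(0.75) + (0.75)(0.07)
  = -0.0950 +0.0075 +0.0525 = -0.0350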